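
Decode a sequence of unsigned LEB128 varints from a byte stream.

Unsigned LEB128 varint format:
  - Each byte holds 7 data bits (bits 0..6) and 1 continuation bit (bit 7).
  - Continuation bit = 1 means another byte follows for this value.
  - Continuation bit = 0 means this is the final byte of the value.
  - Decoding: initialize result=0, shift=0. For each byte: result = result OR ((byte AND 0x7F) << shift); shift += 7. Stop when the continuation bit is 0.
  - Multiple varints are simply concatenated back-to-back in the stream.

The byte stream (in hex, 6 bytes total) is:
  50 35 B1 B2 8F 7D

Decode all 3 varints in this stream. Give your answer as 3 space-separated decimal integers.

Answer: 80 53 262396209

Derivation:
  byte[0]=0x50 cont=0 payload=0x50=80: acc |= 80<<0 -> acc=80 shift=7 [end]
Varint 1: bytes[0:1] = 50 -> value 80 (1 byte(s))
  byte[1]=0x35 cont=0 payload=0x35=53: acc |= 53<<0 -> acc=53 shift=7 [end]
Varint 2: bytes[1:2] = 35 -> value 53 (1 byte(s))
  byte[2]=0xB1 cont=1 payload=0x31=49: acc |= 49<<0 -> acc=49 shift=7
  byte[3]=0xB2 cont=1 payload=0x32=50: acc |= 50<<7 -> acc=6449 shift=14
  byte[4]=0x8F cont=1 payload=0x0F=15: acc |= 15<<14 -> acc=252209 shift=21
  byte[5]=0x7D cont=0 payload=0x7D=125: acc |= 125<<21 -> acc=262396209 shift=28 [end]
Varint 3: bytes[2:6] = B1 B2 8F 7D -> value 262396209 (4 byte(s))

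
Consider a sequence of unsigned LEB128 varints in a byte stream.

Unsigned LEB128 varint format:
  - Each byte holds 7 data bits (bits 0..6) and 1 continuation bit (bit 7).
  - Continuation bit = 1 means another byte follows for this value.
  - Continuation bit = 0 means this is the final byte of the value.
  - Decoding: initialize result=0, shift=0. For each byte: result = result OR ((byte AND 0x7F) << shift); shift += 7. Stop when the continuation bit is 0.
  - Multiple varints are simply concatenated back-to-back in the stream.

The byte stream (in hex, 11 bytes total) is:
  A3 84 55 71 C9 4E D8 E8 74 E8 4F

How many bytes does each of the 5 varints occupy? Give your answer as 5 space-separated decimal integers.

Answer: 3 1 2 3 2

Derivation:
  byte[0]=0xA3 cont=1 payload=0x23=35: acc |= 35<<0 -> acc=35 shift=7
  byte[1]=0x84 cont=1 payload=0x04=4: acc |= 4<<7 -> acc=547 shift=14
  byte[2]=0x55 cont=0 payload=0x55=85: acc |= 85<<14 -> acc=1393187 shift=21 [end]
Varint 1: bytes[0:3] = A3 84 55 -> value 1393187 (3 byte(s))
  byte[3]=0x71 cont=0 payload=0x71=113: acc |= 113<<0 -> acc=113 shift=7 [end]
Varint 2: bytes[3:4] = 71 -> value 113 (1 byte(s))
  byte[4]=0xC9 cont=1 payload=0x49=73: acc |= 73<<0 -> acc=73 shift=7
  byte[5]=0x4E cont=0 payload=0x4E=78: acc |= 78<<7 -> acc=10057 shift=14 [end]
Varint 3: bytes[4:6] = C9 4E -> value 10057 (2 byte(s))
  byte[6]=0xD8 cont=1 payload=0x58=88: acc |= 88<<0 -> acc=88 shift=7
  byte[7]=0xE8 cont=1 payload=0x68=104: acc |= 104<<7 -> acc=13400 shift=14
  byte[8]=0x74 cont=0 payload=0x74=116: acc |= 116<<14 -> acc=1913944 shift=21 [end]
Varint 4: bytes[6:9] = D8 E8 74 -> value 1913944 (3 byte(s))
  byte[9]=0xE8 cont=1 payload=0x68=104: acc |= 104<<0 -> acc=104 shift=7
  byte[10]=0x4F cont=0 payload=0x4F=79: acc |= 79<<7 -> acc=10216 shift=14 [end]
Varint 5: bytes[9:11] = E8 4F -> value 10216 (2 byte(s))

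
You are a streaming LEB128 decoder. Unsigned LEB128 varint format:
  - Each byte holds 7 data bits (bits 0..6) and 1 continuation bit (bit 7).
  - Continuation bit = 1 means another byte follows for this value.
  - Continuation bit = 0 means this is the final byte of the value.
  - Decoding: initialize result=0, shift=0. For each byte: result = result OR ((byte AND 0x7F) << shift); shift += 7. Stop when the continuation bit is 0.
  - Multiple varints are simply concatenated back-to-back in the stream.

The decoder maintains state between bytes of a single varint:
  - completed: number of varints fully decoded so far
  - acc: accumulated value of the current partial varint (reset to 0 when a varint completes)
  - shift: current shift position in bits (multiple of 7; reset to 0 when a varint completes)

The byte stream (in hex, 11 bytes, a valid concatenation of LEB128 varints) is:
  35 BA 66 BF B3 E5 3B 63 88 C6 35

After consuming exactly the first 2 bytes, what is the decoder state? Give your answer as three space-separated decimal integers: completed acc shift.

byte[0]=0x35 cont=0 payload=0x35: varint #1 complete (value=53); reset -> completed=1 acc=0 shift=0
byte[1]=0xBA cont=1 payload=0x3A: acc |= 58<<0 -> completed=1 acc=58 shift=7

Answer: 1 58 7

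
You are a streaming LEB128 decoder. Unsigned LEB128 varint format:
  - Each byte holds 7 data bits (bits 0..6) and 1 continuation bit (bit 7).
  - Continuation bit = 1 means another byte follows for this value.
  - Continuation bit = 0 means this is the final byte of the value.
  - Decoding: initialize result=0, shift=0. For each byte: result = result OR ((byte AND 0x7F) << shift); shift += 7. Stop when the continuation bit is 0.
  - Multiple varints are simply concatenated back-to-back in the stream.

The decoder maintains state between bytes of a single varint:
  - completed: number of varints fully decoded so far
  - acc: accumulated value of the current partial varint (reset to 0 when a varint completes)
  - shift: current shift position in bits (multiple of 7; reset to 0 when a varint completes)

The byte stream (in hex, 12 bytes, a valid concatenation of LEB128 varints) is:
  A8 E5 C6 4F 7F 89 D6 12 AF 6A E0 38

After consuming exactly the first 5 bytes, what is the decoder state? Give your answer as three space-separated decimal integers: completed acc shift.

Answer: 2 0 0

Derivation:
byte[0]=0xA8 cont=1 payload=0x28: acc |= 40<<0 -> completed=0 acc=40 shift=7
byte[1]=0xE5 cont=1 payload=0x65: acc |= 101<<7 -> completed=0 acc=12968 shift=14
byte[2]=0xC6 cont=1 payload=0x46: acc |= 70<<14 -> completed=0 acc=1159848 shift=21
byte[3]=0x4F cont=0 payload=0x4F: varint #1 complete (value=166834856); reset -> completed=1 acc=0 shift=0
byte[4]=0x7F cont=0 payload=0x7F: varint #2 complete (value=127); reset -> completed=2 acc=0 shift=0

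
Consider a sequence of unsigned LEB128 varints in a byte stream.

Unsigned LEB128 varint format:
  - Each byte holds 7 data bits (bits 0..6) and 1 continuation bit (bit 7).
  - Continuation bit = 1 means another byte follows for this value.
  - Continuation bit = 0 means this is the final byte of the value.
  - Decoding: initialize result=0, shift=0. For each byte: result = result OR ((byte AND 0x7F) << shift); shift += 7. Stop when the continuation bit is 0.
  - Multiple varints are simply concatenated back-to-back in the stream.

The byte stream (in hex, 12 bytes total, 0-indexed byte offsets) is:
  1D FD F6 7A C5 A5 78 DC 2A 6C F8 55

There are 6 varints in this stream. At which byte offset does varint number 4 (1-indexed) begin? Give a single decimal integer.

  byte[0]=0x1D cont=0 payload=0x1D=29: acc |= 29<<0 -> acc=29 shift=7 [end]
Varint 1: bytes[0:1] = 1D -> value 29 (1 byte(s))
  byte[1]=0xFD cont=1 payload=0x7D=125: acc |= 125<<0 -> acc=125 shift=7
  byte[2]=0xF6 cont=1 payload=0x76=118: acc |= 118<<7 -> acc=15229 shift=14
  byte[3]=0x7A cont=0 payload=0x7A=122: acc |= 122<<14 -> acc=2014077 shift=21 [end]
Varint 2: bytes[1:4] = FD F6 7A -> value 2014077 (3 byte(s))
  byte[4]=0xC5 cont=1 payload=0x45=69: acc |= 69<<0 -> acc=69 shift=7
  byte[5]=0xA5 cont=1 payload=0x25=37: acc |= 37<<7 -> acc=4805 shift=14
  byte[6]=0x78 cont=0 payload=0x78=120: acc |= 120<<14 -> acc=1970885 shift=21 [end]
Varint 3: bytes[4:7] = C5 A5 78 -> value 1970885 (3 byte(s))
  byte[7]=0xDC cont=1 payload=0x5C=92: acc |= 92<<0 -> acc=92 shift=7
  byte[8]=0x2A cont=0 payload=0x2A=42: acc |= 42<<7 -> acc=5468 shift=14 [end]
Varint 4: bytes[7:9] = DC 2A -> value 5468 (2 byte(s))
  byte[9]=0x6C cont=0 payload=0x6C=108: acc |= 108<<0 -> acc=108 shift=7 [end]
Varint 5: bytes[9:10] = 6C -> value 108 (1 byte(s))
  byte[10]=0xF8 cont=1 payload=0x78=120: acc |= 120<<0 -> acc=120 shift=7
  byte[11]=0x55 cont=0 payload=0x55=85: acc |= 85<<7 -> acc=11000 shift=14 [end]
Varint 6: bytes[10:12] = F8 55 -> value 11000 (2 byte(s))

Answer: 7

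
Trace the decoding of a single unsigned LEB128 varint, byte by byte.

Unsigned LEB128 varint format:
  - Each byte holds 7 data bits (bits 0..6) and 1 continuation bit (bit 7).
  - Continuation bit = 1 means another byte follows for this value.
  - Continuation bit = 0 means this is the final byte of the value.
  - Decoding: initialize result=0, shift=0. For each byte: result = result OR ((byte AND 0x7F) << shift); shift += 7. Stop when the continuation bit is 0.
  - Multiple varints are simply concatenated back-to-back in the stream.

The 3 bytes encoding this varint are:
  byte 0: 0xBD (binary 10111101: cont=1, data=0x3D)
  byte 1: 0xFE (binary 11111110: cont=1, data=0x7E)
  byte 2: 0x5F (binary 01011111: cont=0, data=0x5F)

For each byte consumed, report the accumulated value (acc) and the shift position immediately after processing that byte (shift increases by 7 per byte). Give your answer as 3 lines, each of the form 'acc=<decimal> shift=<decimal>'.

byte 0=0xBD: payload=0x3D=61, contrib = 61<<0 = 61; acc -> 61, shift -> 7
byte 1=0xFE: payload=0x7E=126, contrib = 126<<7 = 16128; acc -> 16189, shift -> 14
byte 2=0x5F: payload=0x5F=95, contrib = 95<<14 = 1556480; acc -> 1572669, shift -> 21

Answer: acc=61 shift=7
acc=16189 shift=14
acc=1572669 shift=21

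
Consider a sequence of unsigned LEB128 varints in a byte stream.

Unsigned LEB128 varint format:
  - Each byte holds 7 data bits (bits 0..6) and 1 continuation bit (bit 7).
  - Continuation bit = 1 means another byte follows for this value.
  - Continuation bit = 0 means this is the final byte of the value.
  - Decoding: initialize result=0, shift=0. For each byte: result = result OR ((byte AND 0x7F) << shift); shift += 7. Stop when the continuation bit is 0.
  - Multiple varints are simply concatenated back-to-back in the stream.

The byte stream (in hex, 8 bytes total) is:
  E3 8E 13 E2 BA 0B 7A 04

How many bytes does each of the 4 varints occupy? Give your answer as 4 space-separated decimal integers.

Answer: 3 3 1 1

Derivation:
  byte[0]=0xE3 cont=1 payload=0x63=99: acc |= 99<<0 -> acc=99 shift=7
  byte[1]=0x8E cont=1 payload=0x0E=14: acc |= 14<<7 -> acc=1891 shift=14
  byte[2]=0x13 cont=0 payload=0x13=19: acc |= 19<<14 -> acc=313187 shift=21 [end]
Varint 1: bytes[0:3] = E3 8E 13 -> value 313187 (3 byte(s))
  byte[3]=0xE2 cont=1 payload=0x62=98: acc |= 98<<0 -> acc=98 shift=7
  byte[4]=0xBA cont=1 payload=0x3A=58: acc |= 58<<7 -> acc=7522 shift=14
  byte[5]=0x0B cont=0 payload=0x0B=11: acc |= 11<<14 -> acc=187746 shift=21 [end]
Varint 2: bytes[3:6] = E2 BA 0B -> value 187746 (3 byte(s))
  byte[6]=0x7A cont=0 payload=0x7A=122: acc |= 122<<0 -> acc=122 shift=7 [end]
Varint 3: bytes[6:7] = 7A -> value 122 (1 byte(s))
  byte[7]=0x04 cont=0 payload=0x04=4: acc |= 4<<0 -> acc=4 shift=7 [end]
Varint 4: bytes[7:8] = 04 -> value 4 (1 byte(s))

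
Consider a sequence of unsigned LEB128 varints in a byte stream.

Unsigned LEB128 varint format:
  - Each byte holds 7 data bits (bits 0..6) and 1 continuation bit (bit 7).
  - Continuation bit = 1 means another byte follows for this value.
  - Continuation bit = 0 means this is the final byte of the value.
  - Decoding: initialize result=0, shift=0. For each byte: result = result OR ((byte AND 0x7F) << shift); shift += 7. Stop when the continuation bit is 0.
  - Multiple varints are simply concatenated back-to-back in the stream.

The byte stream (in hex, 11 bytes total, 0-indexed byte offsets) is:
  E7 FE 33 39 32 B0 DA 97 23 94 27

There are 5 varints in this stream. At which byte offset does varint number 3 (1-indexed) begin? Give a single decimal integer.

  byte[0]=0xE7 cont=1 payload=0x67=103: acc |= 103<<0 -> acc=103 shift=7
  byte[1]=0xFE cont=1 payload=0x7E=126: acc |= 126<<7 -> acc=16231 shift=14
  byte[2]=0x33 cont=0 payload=0x33=51: acc |= 51<<14 -> acc=851815 shift=21 [end]
Varint 1: bytes[0:3] = E7 FE 33 -> value 851815 (3 byte(s))
  byte[3]=0x39 cont=0 payload=0x39=57: acc |= 57<<0 -> acc=57 shift=7 [end]
Varint 2: bytes[3:4] = 39 -> value 57 (1 byte(s))
  byte[4]=0x32 cont=0 payload=0x32=50: acc |= 50<<0 -> acc=50 shift=7 [end]
Varint 3: bytes[4:5] = 32 -> value 50 (1 byte(s))
  byte[5]=0xB0 cont=1 payload=0x30=48: acc |= 48<<0 -> acc=48 shift=7
  byte[6]=0xDA cont=1 payload=0x5A=90: acc |= 90<<7 -> acc=11568 shift=14
  byte[7]=0x97 cont=1 payload=0x17=23: acc |= 23<<14 -> acc=388400 shift=21
  byte[8]=0x23 cont=0 payload=0x23=35: acc |= 35<<21 -> acc=73788720 shift=28 [end]
Varint 4: bytes[5:9] = B0 DA 97 23 -> value 73788720 (4 byte(s))
  byte[9]=0x94 cont=1 payload=0x14=20: acc |= 20<<0 -> acc=20 shift=7
  byte[10]=0x27 cont=0 payload=0x27=39: acc |= 39<<7 -> acc=5012 shift=14 [end]
Varint 5: bytes[9:11] = 94 27 -> value 5012 (2 byte(s))

Answer: 4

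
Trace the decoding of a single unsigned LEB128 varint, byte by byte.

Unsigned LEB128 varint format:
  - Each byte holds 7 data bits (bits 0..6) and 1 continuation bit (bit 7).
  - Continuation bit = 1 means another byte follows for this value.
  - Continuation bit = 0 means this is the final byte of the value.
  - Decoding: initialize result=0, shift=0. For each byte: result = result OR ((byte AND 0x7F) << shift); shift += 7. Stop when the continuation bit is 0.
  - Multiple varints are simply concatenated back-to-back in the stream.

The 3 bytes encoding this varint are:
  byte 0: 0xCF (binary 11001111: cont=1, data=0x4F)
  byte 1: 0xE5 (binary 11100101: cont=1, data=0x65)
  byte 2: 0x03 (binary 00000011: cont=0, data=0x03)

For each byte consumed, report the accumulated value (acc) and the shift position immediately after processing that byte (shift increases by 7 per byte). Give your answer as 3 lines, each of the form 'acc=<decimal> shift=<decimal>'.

Answer: acc=79 shift=7
acc=13007 shift=14
acc=62159 shift=21

Derivation:
byte 0=0xCF: payload=0x4F=79, contrib = 79<<0 = 79; acc -> 79, shift -> 7
byte 1=0xE5: payload=0x65=101, contrib = 101<<7 = 12928; acc -> 13007, shift -> 14
byte 2=0x03: payload=0x03=3, contrib = 3<<14 = 49152; acc -> 62159, shift -> 21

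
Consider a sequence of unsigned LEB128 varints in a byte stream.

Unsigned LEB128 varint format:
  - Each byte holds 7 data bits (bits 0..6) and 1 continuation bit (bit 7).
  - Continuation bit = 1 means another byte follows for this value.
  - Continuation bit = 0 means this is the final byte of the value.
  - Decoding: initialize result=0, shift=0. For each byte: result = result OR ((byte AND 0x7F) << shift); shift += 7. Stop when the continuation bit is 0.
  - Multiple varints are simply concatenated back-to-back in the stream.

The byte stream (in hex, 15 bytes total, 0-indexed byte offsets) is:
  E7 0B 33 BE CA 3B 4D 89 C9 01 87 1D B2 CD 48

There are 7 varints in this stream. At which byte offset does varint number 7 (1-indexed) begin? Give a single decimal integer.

  byte[0]=0xE7 cont=1 payload=0x67=103: acc |= 103<<0 -> acc=103 shift=7
  byte[1]=0x0B cont=0 payload=0x0B=11: acc |= 11<<7 -> acc=1511 shift=14 [end]
Varint 1: bytes[0:2] = E7 0B -> value 1511 (2 byte(s))
  byte[2]=0x33 cont=0 payload=0x33=51: acc |= 51<<0 -> acc=51 shift=7 [end]
Varint 2: bytes[2:3] = 33 -> value 51 (1 byte(s))
  byte[3]=0xBE cont=1 payload=0x3E=62: acc |= 62<<0 -> acc=62 shift=7
  byte[4]=0xCA cont=1 payload=0x4A=74: acc |= 74<<7 -> acc=9534 shift=14
  byte[5]=0x3B cont=0 payload=0x3B=59: acc |= 59<<14 -> acc=976190 shift=21 [end]
Varint 3: bytes[3:6] = BE CA 3B -> value 976190 (3 byte(s))
  byte[6]=0x4D cont=0 payload=0x4D=77: acc |= 77<<0 -> acc=77 shift=7 [end]
Varint 4: bytes[6:7] = 4D -> value 77 (1 byte(s))
  byte[7]=0x89 cont=1 payload=0x09=9: acc |= 9<<0 -> acc=9 shift=7
  byte[8]=0xC9 cont=1 payload=0x49=73: acc |= 73<<7 -> acc=9353 shift=14
  byte[9]=0x01 cont=0 payload=0x01=1: acc |= 1<<14 -> acc=25737 shift=21 [end]
Varint 5: bytes[7:10] = 89 C9 01 -> value 25737 (3 byte(s))
  byte[10]=0x87 cont=1 payload=0x07=7: acc |= 7<<0 -> acc=7 shift=7
  byte[11]=0x1D cont=0 payload=0x1D=29: acc |= 29<<7 -> acc=3719 shift=14 [end]
Varint 6: bytes[10:12] = 87 1D -> value 3719 (2 byte(s))
  byte[12]=0xB2 cont=1 payload=0x32=50: acc |= 50<<0 -> acc=50 shift=7
  byte[13]=0xCD cont=1 payload=0x4D=77: acc |= 77<<7 -> acc=9906 shift=14
  byte[14]=0x48 cont=0 payload=0x48=72: acc |= 72<<14 -> acc=1189554 shift=21 [end]
Varint 7: bytes[12:15] = B2 CD 48 -> value 1189554 (3 byte(s))

Answer: 12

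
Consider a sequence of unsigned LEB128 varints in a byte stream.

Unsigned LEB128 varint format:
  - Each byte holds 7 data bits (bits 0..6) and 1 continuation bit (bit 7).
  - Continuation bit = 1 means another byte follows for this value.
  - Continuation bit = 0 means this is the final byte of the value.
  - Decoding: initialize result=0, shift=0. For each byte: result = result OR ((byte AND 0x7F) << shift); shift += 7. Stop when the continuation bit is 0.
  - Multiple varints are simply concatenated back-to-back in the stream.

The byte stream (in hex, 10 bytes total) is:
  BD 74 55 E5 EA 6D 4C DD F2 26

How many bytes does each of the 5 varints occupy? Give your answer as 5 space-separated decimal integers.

Answer: 2 1 3 1 3

Derivation:
  byte[0]=0xBD cont=1 payload=0x3D=61: acc |= 61<<0 -> acc=61 shift=7
  byte[1]=0x74 cont=0 payload=0x74=116: acc |= 116<<7 -> acc=14909 shift=14 [end]
Varint 1: bytes[0:2] = BD 74 -> value 14909 (2 byte(s))
  byte[2]=0x55 cont=0 payload=0x55=85: acc |= 85<<0 -> acc=85 shift=7 [end]
Varint 2: bytes[2:3] = 55 -> value 85 (1 byte(s))
  byte[3]=0xE5 cont=1 payload=0x65=101: acc |= 101<<0 -> acc=101 shift=7
  byte[4]=0xEA cont=1 payload=0x6A=106: acc |= 106<<7 -> acc=13669 shift=14
  byte[5]=0x6D cont=0 payload=0x6D=109: acc |= 109<<14 -> acc=1799525 shift=21 [end]
Varint 3: bytes[3:6] = E5 EA 6D -> value 1799525 (3 byte(s))
  byte[6]=0x4C cont=0 payload=0x4C=76: acc |= 76<<0 -> acc=76 shift=7 [end]
Varint 4: bytes[6:7] = 4C -> value 76 (1 byte(s))
  byte[7]=0xDD cont=1 payload=0x5D=93: acc |= 93<<0 -> acc=93 shift=7
  byte[8]=0xF2 cont=1 payload=0x72=114: acc |= 114<<7 -> acc=14685 shift=14
  byte[9]=0x26 cont=0 payload=0x26=38: acc |= 38<<14 -> acc=637277 shift=21 [end]
Varint 5: bytes[7:10] = DD F2 26 -> value 637277 (3 byte(s))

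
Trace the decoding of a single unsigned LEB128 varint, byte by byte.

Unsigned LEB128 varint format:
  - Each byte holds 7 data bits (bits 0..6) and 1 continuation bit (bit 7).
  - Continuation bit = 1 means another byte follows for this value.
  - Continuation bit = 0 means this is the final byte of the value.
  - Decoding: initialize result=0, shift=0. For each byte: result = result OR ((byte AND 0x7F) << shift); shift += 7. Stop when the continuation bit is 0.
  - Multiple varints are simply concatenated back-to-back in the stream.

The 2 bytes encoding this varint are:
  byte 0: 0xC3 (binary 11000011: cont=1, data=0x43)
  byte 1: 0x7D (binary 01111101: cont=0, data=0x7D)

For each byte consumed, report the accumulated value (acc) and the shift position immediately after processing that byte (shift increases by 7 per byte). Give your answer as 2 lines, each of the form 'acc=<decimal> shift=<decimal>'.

byte 0=0xC3: payload=0x43=67, contrib = 67<<0 = 67; acc -> 67, shift -> 7
byte 1=0x7D: payload=0x7D=125, contrib = 125<<7 = 16000; acc -> 16067, shift -> 14

Answer: acc=67 shift=7
acc=16067 shift=14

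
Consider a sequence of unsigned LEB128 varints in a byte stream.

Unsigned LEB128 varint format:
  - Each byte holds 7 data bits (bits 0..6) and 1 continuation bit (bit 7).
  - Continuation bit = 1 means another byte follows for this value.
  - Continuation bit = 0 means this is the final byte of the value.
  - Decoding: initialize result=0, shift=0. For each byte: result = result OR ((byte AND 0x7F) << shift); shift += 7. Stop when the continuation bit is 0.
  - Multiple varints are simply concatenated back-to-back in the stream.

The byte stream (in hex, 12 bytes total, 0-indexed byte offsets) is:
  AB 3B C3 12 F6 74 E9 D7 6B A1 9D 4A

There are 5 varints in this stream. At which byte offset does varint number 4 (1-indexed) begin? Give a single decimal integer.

Answer: 6

Derivation:
  byte[0]=0xAB cont=1 payload=0x2B=43: acc |= 43<<0 -> acc=43 shift=7
  byte[1]=0x3B cont=0 payload=0x3B=59: acc |= 59<<7 -> acc=7595 shift=14 [end]
Varint 1: bytes[0:2] = AB 3B -> value 7595 (2 byte(s))
  byte[2]=0xC3 cont=1 payload=0x43=67: acc |= 67<<0 -> acc=67 shift=7
  byte[3]=0x12 cont=0 payload=0x12=18: acc |= 18<<7 -> acc=2371 shift=14 [end]
Varint 2: bytes[2:4] = C3 12 -> value 2371 (2 byte(s))
  byte[4]=0xF6 cont=1 payload=0x76=118: acc |= 118<<0 -> acc=118 shift=7
  byte[5]=0x74 cont=0 payload=0x74=116: acc |= 116<<7 -> acc=14966 shift=14 [end]
Varint 3: bytes[4:6] = F6 74 -> value 14966 (2 byte(s))
  byte[6]=0xE9 cont=1 payload=0x69=105: acc |= 105<<0 -> acc=105 shift=7
  byte[7]=0xD7 cont=1 payload=0x57=87: acc |= 87<<7 -> acc=11241 shift=14
  byte[8]=0x6B cont=0 payload=0x6B=107: acc |= 107<<14 -> acc=1764329 shift=21 [end]
Varint 4: bytes[6:9] = E9 D7 6B -> value 1764329 (3 byte(s))
  byte[9]=0xA1 cont=1 payload=0x21=33: acc |= 33<<0 -> acc=33 shift=7
  byte[10]=0x9D cont=1 payload=0x1D=29: acc |= 29<<7 -> acc=3745 shift=14
  byte[11]=0x4A cont=0 payload=0x4A=74: acc |= 74<<14 -> acc=1216161 shift=21 [end]
Varint 5: bytes[9:12] = A1 9D 4A -> value 1216161 (3 byte(s))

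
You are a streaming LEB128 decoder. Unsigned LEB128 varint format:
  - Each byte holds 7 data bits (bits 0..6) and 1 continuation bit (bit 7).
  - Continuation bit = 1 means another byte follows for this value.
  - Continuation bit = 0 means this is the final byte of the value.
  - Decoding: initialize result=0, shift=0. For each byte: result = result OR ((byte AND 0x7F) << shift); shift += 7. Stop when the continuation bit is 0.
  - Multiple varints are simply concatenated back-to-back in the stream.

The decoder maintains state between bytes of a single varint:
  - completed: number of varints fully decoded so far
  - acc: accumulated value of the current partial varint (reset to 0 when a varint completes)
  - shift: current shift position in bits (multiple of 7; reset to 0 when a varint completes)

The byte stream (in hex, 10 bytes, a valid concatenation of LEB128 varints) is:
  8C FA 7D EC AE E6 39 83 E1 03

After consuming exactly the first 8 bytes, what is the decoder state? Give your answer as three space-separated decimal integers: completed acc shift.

Answer: 2 3 7

Derivation:
byte[0]=0x8C cont=1 payload=0x0C: acc |= 12<<0 -> completed=0 acc=12 shift=7
byte[1]=0xFA cont=1 payload=0x7A: acc |= 122<<7 -> completed=0 acc=15628 shift=14
byte[2]=0x7D cont=0 payload=0x7D: varint #1 complete (value=2063628); reset -> completed=1 acc=0 shift=0
byte[3]=0xEC cont=1 payload=0x6C: acc |= 108<<0 -> completed=1 acc=108 shift=7
byte[4]=0xAE cont=1 payload=0x2E: acc |= 46<<7 -> completed=1 acc=5996 shift=14
byte[5]=0xE6 cont=1 payload=0x66: acc |= 102<<14 -> completed=1 acc=1677164 shift=21
byte[6]=0x39 cont=0 payload=0x39: varint #2 complete (value=121214828); reset -> completed=2 acc=0 shift=0
byte[7]=0x83 cont=1 payload=0x03: acc |= 3<<0 -> completed=2 acc=3 shift=7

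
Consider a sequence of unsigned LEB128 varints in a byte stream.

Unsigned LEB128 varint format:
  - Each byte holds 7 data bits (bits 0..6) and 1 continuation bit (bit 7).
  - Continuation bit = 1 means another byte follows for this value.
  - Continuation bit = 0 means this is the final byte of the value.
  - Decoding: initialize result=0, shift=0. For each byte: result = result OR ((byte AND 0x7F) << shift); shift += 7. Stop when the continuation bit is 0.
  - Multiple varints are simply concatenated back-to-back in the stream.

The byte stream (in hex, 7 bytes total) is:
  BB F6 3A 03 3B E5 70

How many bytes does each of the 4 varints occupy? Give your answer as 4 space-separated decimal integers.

Answer: 3 1 1 2

Derivation:
  byte[0]=0xBB cont=1 payload=0x3B=59: acc |= 59<<0 -> acc=59 shift=7
  byte[1]=0xF6 cont=1 payload=0x76=118: acc |= 118<<7 -> acc=15163 shift=14
  byte[2]=0x3A cont=0 payload=0x3A=58: acc |= 58<<14 -> acc=965435 shift=21 [end]
Varint 1: bytes[0:3] = BB F6 3A -> value 965435 (3 byte(s))
  byte[3]=0x03 cont=0 payload=0x03=3: acc |= 3<<0 -> acc=3 shift=7 [end]
Varint 2: bytes[3:4] = 03 -> value 3 (1 byte(s))
  byte[4]=0x3B cont=0 payload=0x3B=59: acc |= 59<<0 -> acc=59 shift=7 [end]
Varint 3: bytes[4:5] = 3B -> value 59 (1 byte(s))
  byte[5]=0xE5 cont=1 payload=0x65=101: acc |= 101<<0 -> acc=101 shift=7
  byte[6]=0x70 cont=0 payload=0x70=112: acc |= 112<<7 -> acc=14437 shift=14 [end]
Varint 4: bytes[5:7] = E5 70 -> value 14437 (2 byte(s))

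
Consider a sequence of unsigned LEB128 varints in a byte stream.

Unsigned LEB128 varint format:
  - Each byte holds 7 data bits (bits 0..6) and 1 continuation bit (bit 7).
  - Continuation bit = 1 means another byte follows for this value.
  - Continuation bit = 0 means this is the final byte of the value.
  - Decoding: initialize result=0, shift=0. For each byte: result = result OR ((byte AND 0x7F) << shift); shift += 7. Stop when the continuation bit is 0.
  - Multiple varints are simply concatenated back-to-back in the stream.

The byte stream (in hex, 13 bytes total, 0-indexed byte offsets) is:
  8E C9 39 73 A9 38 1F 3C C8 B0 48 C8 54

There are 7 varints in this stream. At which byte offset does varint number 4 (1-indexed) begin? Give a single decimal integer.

  byte[0]=0x8E cont=1 payload=0x0E=14: acc |= 14<<0 -> acc=14 shift=7
  byte[1]=0xC9 cont=1 payload=0x49=73: acc |= 73<<7 -> acc=9358 shift=14
  byte[2]=0x39 cont=0 payload=0x39=57: acc |= 57<<14 -> acc=943246 shift=21 [end]
Varint 1: bytes[0:3] = 8E C9 39 -> value 943246 (3 byte(s))
  byte[3]=0x73 cont=0 payload=0x73=115: acc |= 115<<0 -> acc=115 shift=7 [end]
Varint 2: bytes[3:4] = 73 -> value 115 (1 byte(s))
  byte[4]=0xA9 cont=1 payload=0x29=41: acc |= 41<<0 -> acc=41 shift=7
  byte[5]=0x38 cont=0 payload=0x38=56: acc |= 56<<7 -> acc=7209 shift=14 [end]
Varint 3: bytes[4:6] = A9 38 -> value 7209 (2 byte(s))
  byte[6]=0x1F cont=0 payload=0x1F=31: acc |= 31<<0 -> acc=31 shift=7 [end]
Varint 4: bytes[6:7] = 1F -> value 31 (1 byte(s))
  byte[7]=0x3C cont=0 payload=0x3C=60: acc |= 60<<0 -> acc=60 shift=7 [end]
Varint 5: bytes[7:8] = 3C -> value 60 (1 byte(s))
  byte[8]=0xC8 cont=1 payload=0x48=72: acc |= 72<<0 -> acc=72 shift=7
  byte[9]=0xB0 cont=1 payload=0x30=48: acc |= 48<<7 -> acc=6216 shift=14
  byte[10]=0x48 cont=0 payload=0x48=72: acc |= 72<<14 -> acc=1185864 shift=21 [end]
Varint 6: bytes[8:11] = C8 B0 48 -> value 1185864 (3 byte(s))
  byte[11]=0xC8 cont=1 payload=0x48=72: acc |= 72<<0 -> acc=72 shift=7
  byte[12]=0x54 cont=0 payload=0x54=84: acc |= 84<<7 -> acc=10824 shift=14 [end]
Varint 7: bytes[11:13] = C8 54 -> value 10824 (2 byte(s))

Answer: 6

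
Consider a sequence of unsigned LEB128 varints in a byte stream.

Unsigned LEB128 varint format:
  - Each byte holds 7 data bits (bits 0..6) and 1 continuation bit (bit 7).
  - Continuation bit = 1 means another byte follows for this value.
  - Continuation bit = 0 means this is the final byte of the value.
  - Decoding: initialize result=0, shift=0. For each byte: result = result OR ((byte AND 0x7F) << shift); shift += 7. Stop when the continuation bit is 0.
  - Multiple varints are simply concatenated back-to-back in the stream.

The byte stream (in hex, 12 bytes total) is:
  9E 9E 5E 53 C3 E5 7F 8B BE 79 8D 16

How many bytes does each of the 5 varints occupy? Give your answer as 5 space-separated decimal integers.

Answer: 3 1 3 3 2

Derivation:
  byte[0]=0x9E cont=1 payload=0x1E=30: acc |= 30<<0 -> acc=30 shift=7
  byte[1]=0x9E cont=1 payload=0x1E=30: acc |= 30<<7 -> acc=3870 shift=14
  byte[2]=0x5E cont=0 payload=0x5E=94: acc |= 94<<14 -> acc=1543966 shift=21 [end]
Varint 1: bytes[0:3] = 9E 9E 5E -> value 1543966 (3 byte(s))
  byte[3]=0x53 cont=0 payload=0x53=83: acc |= 83<<0 -> acc=83 shift=7 [end]
Varint 2: bytes[3:4] = 53 -> value 83 (1 byte(s))
  byte[4]=0xC3 cont=1 payload=0x43=67: acc |= 67<<0 -> acc=67 shift=7
  byte[5]=0xE5 cont=1 payload=0x65=101: acc |= 101<<7 -> acc=12995 shift=14
  byte[6]=0x7F cont=0 payload=0x7F=127: acc |= 127<<14 -> acc=2093763 shift=21 [end]
Varint 3: bytes[4:7] = C3 E5 7F -> value 2093763 (3 byte(s))
  byte[7]=0x8B cont=1 payload=0x0B=11: acc |= 11<<0 -> acc=11 shift=7
  byte[8]=0xBE cont=1 payload=0x3E=62: acc |= 62<<7 -> acc=7947 shift=14
  byte[9]=0x79 cont=0 payload=0x79=121: acc |= 121<<14 -> acc=1990411 shift=21 [end]
Varint 4: bytes[7:10] = 8B BE 79 -> value 1990411 (3 byte(s))
  byte[10]=0x8D cont=1 payload=0x0D=13: acc |= 13<<0 -> acc=13 shift=7
  byte[11]=0x16 cont=0 payload=0x16=22: acc |= 22<<7 -> acc=2829 shift=14 [end]
Varint 5: bytes[10:12] = 8D 16 -> value 2829 (2 byte(s))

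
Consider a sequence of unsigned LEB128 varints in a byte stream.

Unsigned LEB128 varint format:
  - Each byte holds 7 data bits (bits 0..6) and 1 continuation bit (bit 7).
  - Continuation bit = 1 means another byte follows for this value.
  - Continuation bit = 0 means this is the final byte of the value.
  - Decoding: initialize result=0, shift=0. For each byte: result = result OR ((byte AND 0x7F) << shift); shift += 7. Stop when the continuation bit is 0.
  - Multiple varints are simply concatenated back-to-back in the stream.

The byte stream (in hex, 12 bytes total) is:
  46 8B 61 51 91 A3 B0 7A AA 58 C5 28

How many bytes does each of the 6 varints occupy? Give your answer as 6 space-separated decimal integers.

  byte[0]=0x46 cont=0 payload=0x46=70: acc |= 70<<0 -> acc=70 shift=7 [end]
Varint 1: bytes[0:1] = 46 -> value 70 (1 byte(s))
  byte[1]=0x8B cont=1 payload=0x0B=11: acc |= 11<<0 -> acc=11 shift=7
  byte[2]=0x61 cont=0 payload=0x61=97: acc |= 97<<7 -> acc=12427 shift=14 [end]
Varint 2: bytes[1:3] = 8B 61 -> value 12427 (2 byte(s))
  byte[3]=0x51 cont=0 payload=0x51=81: acc |= 81<<0 -> acc=81 shift=7 [end]
Varint 3: bytes[3:4] = 51 -> value 81 (1 byte(s))
  byte[4]=0x91 cont=1 payload=0x11=17: acc |= 17<<0 -> acc=17 shift=7
  byte[5]=0xA3 cont=1 payload=0x23=35: acc |= 35<<7 -> acc=4497 shift=14
  byte[6]=0xB0 cont=1 payload=0x30=48: acc |= 48<<14 -> acc=790929 shift=21
  byte[7]=0x7A cont=0 payload=0x7A=122: acc |= 122<<21 -> acc=256643473 shift=28 [end]
Varint 4: bytes[4:8] = 91 A3 B0 7A -> value 256643473 (4 byte(s))
  byte[8]=0xAA cont=1 payload=0x2A=42: acc |= 42<<0 -> acc=42 shift=7
  byte[9]=0x58 cont=0 payload=0x58=88: acc |= 88<<7 -> acc=11306 shift=14 [end]
Varint 5: bytes[8:10] = AA 58 -> value 11306 (2 byte(s))
  byte[10]=0xC5 cont=1 payload=0x45=69: acc |= 69<<0 -> acc=69 shift=7
  byte[11]=0x28 cont=0 payload=0x28=40: acc |= 40<<7 -> acc=5189 shift=14 [end]
Varint 6: bytes[10:12] = C5 28 -> value 5189 (2 byte(s))

Answer: 1 2 1 4 2 2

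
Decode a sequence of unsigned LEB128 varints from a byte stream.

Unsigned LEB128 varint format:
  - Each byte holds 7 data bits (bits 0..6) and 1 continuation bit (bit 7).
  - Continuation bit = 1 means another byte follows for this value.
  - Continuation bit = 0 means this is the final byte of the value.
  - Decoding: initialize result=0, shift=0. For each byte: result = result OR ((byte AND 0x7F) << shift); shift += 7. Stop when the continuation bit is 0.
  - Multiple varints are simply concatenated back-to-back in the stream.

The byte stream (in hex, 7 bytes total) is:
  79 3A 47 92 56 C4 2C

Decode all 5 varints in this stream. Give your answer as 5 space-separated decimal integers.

Answer: 121 58 71 11026 5700

Derivation:
  byte[0]=0x79 cont=0 payload=0x79=121: acc |= 121<<0 -> acc=121 shift=7 [end]
Varint 1: bytes[0:1] = 79 -> value 121 (1 byte(s))
  byte[1]=0x3A cont=0 payload=0x3A=58: acc |= 58<<0 -> acc=58 shift=7 [end]
Varint 2: bytes[1:2] = 3A -> value 58 (1 byte(s))
  byte[2]=0x47 cont=0 payload=0x47=71: acc |= 71<<0 -> acc=71 shift=7 [end]
Varint 3: bytes[2:3] = 47 -> value 71 (1 byte(s))
  byte[3]=0x92 cont=1 payload=0x12=18: acc |= 18<<0 -> acc=18 shift=7
  byte[4]=0x56 cont=0 payload=0x56=86: acc |= 86<<7 -> acc=11026 shift=14 [end]
Varint 4: bytes[3:5] = 92 56 -> value 11026 (2 byte(s))
  byte[5]=0xC4 cont=1 payload=0x44=68: acc |= 68<<0 -> acc=68 shift=7
  byte[6]=0x2C cont=0 payload=0x2C=44: acc |= 44<<7 -> acc=5700 shift=14 [end]
Varint 5: bytes[5:7] = C4 2C -> value 5700 (2 byte(s))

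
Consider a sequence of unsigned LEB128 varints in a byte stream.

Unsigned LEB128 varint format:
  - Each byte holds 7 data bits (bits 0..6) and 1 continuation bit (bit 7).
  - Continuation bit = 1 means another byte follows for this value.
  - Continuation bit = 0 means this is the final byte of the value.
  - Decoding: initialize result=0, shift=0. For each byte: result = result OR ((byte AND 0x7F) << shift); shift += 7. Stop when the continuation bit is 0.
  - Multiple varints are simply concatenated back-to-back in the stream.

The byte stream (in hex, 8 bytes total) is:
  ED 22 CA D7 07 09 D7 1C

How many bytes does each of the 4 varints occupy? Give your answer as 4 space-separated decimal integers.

Answer: 2 3 1 2

Derivation:
  byte[0]=0xED cont=1 payload=0x6D=109: acc |= 109<<0 -> acc=109 shift=7
  byte[1]=0x22 cont=0 payload=0x22=34: acc |= 34<<7 -> acc=4461 shift=14 [end]
Varint 1: bytes[0:2] = ED 22 -> value 4461 (2 byte(s))
  byte[2]=0xCA cont=1 payload=0x4A=74: acc |= 74<<0 -> acc=74 shift=7
  byte[3]=0xD7 cont=1 payload=0x57=87: acc |= 87<<7 -> acc=11210 shift=14
  byte[4]=0x07 cont=0 payload=0x07=7: acc |= 7<<14 -> acc=125898 shift=21 [end]
Varint 2: bytes[2:5] = CA D7 07 -> value 125898 (3 byte(s))
  byte[5]=0x09 cont=0 payload=0x09=9: acc |= 9<<0 -> acc=9 shift=7 [end]
Varint 3: bytes[5:6] = 09 -> value 9 (1 byte(s))
  byte[6]=0xD7 cont=1 payload=0x57=87: acc |= 87<<0 -> acc=87 shift=7
  byte[7]=0x1C cont=0 payload=0x1C=28: acc |= 28<<7 -> acc=3671 shift=14 [end]
Varint 4: bytes[6:8] = D7 1C -> value 3671 (2 byte(s))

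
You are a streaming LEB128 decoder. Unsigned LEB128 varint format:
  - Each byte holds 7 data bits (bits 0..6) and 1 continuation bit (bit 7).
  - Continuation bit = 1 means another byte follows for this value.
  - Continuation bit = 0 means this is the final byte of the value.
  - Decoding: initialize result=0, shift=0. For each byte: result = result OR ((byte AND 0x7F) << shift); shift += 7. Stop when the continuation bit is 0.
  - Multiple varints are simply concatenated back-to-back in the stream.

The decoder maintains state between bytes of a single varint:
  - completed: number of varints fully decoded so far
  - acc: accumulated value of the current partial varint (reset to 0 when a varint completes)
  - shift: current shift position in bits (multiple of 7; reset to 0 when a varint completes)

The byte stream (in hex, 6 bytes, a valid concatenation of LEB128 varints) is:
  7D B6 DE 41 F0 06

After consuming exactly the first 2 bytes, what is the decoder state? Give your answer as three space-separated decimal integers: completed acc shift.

byte[0]=0x7D cont=0 payload=0x7D: varint #1 complete (value=125); reset -> completed=1 acc=0 shift=0
byte[1]=0xB6 cont=1 payload=0x36: acc |= 54<<0 -> completed=1 acc=54 shift=7

Answer: 1 54 7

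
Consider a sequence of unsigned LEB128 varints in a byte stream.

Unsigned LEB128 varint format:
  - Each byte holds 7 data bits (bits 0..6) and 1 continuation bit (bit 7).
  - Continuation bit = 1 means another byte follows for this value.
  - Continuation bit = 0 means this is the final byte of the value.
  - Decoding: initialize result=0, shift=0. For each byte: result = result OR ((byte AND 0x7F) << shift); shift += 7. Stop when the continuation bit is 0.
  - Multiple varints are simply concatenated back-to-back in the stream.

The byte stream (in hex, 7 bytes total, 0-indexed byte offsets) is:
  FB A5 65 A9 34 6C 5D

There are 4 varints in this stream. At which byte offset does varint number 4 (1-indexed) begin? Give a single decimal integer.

  byte[0]=0xFB cont=1 payload=0x7B=123: acc |= 123<<0 -> acc=123 shift=7
  byte[1]=0xA5 cont=1 payload=0x25=37: acc |= 37<<7 -> acc=4859 shift=14
  byte[2]=0x65 cont=0 payload=0x65=101: acc |= 101<<14 -> acc=1659643 shift=21 [end]
Varint 1: bytes[0:3] = FB A5 65 -> value 1659643 (3 byte(s))
  byte[3]=0xA9 cont=1 payload=0x29=41: acc |= 41<<0 -> acc=41 shift=7
  byte[4]=0x34 cont=0 payload=0x34=52: acc |= 52<<7 -> acc=6697 shift=14 [end]
Varint 2: bytes[3:5] = A9 34 -> value 6697 (2 byte(s))
  byte[5]=0x6C cont=0 payload=0x6C=108: acc |= 108<<0 -> acc=108 shift=7 [end]
Varint 3: bytes[5:6] = 6C -> value 108 (1 byte(s))
  byte[6]=0x5D cont=0 payload=0x5D=93: acc |= 93<<0 -> acc=93 shift=7 [end]
Varint 4: bytes[6:7] = 5D -> value 93 (1 byte(s))

Answer: 6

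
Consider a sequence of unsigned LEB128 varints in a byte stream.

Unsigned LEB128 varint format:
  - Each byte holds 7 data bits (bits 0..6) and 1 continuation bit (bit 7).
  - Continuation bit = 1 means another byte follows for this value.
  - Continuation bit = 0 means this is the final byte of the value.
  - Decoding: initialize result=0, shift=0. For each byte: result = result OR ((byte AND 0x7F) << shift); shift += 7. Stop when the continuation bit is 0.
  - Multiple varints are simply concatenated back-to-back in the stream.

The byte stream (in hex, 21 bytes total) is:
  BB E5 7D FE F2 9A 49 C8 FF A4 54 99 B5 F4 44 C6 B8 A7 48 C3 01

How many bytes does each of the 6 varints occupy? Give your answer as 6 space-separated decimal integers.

Answer: 3 4 4 4 4 2

Derivation:
  byte[0]=0xBB cont=1 payload=0x3B=59: acc |= 59<<0 -> acc=59 shift=7
  byte[1]=0xE5 cont=1 payload=0x65=101: acc |= 101<<7 -> acc=12987 shift=14
  byte[2]=0x7D cont=0 payload=0x7D=125: acc |= 125<<14 -> acc=2060987 shift=21 [end]
Varint 1: bytes[0:3] = BB E5 7D -> value 2060987 (3 byte(s))
  byte[3]=0xFE cont=1 payload=0x7E=126: acc |= 126<<0 -> acc=126 shift=7
  byte[4]=0xF2 cont=1 payload=0x72=114: acc |= 114<<7 -> acc=14718 shift=14
  byte[5]=0x9A cont=1 payload=0x1A=26: acc |= 26<<14 -> acc=440702 shift=21
  byte[6]=0x49 cont=0 payload=0x49=73: acc |= 73<<21 -> acc=153532798 shift=28 [end]
Varint 2: bytes[3:7] = FE F2 9A 49 -> value 153532798 (4 byte(s))
  byte[7]=0xC8 cont=1 payload=0x48=72: acc |= 72<<0 -> acc=72 shift=7
  byte[8]=0xFF cont=1 payload=0x7F=127: acc |= 127<<7 -> acc=16328 shift=14
  byte[9]=0xA4 cont=1 payload=0x24=36: acc |= 36<<14 -> acc=606152 shift=21
  byte[10]=0x54 cont=0 payload=0x54=84: acc |= 84<<21 -> acc=176766920 shift=28 [end]
Varint 3: bytes[7:11] = C8 FF A4 54 -> value 176766920 (4 byte(s))
  byte[11]=0x99 cont=1 payload=0x19=25: acc |= 25<<0 -> acc=25 shift=7
  byte[12]=0xB5 cont=1 payload=0x35=53: acc |= 53<<7 -> acc=6809 shift=14
  byte[13]=0xF4 cont=1 payload=0x74=116: acc |= 116<<14 -> acc=1907353 shift=21
  byte[14]=0x44 cont=0 payload=0x44=68: acc |= 68<<21 -> acc=144513689 shift=28 [end]
Varint 4: bytes[11:15] = 99 B5 F4 44 -> value 144513689 (4 byte(s))
  byte[15]=0xC6 cont=1 payload=0x46=70: acc |= 70<<0 -> acc=70 shift=7
  byte[16]=0xB8 cont=1 payload=0x38=56: acc |= 56<<7 -> acc=7238 shift=14
  byte[17]=0xA7 cont=1 payload=0x27=39: acc |= 39<<14 -> acc=646214 shift=21
  byte[18]=0x48 cont=0 payload=0x48=72: acc |= 72<<21 -> acc=151641158 shift=28 [end]
Varint 5: bytes[15:19] = C6 B8 A7 48 -> value 151641158 (4 byte(s))
  byte[19]=0xC3 cont=1 payload=0x43=67: acc |= 67<<0 -> acc=67 shift=7
  byte[20]=0x01 cont=0 payload=0x01=1: acc |= 1<<7 -> acc=195 shift=14 [end]
Varint 6: bytes[19:21] = C3 01 -> value 195 (2 byte(s))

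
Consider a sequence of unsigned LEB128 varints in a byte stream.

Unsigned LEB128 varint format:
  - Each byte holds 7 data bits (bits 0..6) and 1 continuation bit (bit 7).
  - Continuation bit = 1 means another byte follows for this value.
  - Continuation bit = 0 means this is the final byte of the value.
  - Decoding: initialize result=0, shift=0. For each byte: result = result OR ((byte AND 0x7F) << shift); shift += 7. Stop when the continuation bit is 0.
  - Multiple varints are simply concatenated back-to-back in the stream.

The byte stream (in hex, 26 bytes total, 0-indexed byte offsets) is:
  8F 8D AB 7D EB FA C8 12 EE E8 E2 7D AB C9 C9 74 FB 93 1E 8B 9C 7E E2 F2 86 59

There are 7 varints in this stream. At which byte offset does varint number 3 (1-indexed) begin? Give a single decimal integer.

Answer: 8

Derivation:
  byte[0]=0x8F cont=1 payload=0x0F=15: acc |= 15<<0 -> acc=15 shift=7
  byte[1]=0x8D cont=1 payload=0x0D=13: acc |= 13<<7 -> acc=1679 shift=14
  byte[2]=0xAB cont=1 payload=0x2B=43: acc |= 43<<14 -> acc=706191 shift=21
  byte[3]=0x7D cont=0 payload=0x7D=125: acc |= 125<<21 -> acc=262850191 shift=28 [end]
Varint 1: bytes[0:4] = 8F 8D AB 7D -> value 262850191 (4 byte(s))
  byte[4]=0xEB cont=1 payload=0x6B=107: acc |= 107<<0 -> acc=107 shift=7
  byte[5]=0xFA cont=1 payload=0x7A=122: acc |= 122<<7 -> acc=15723 shift=14
  byte[6]=0xC8 cont=1 payload=0x48=72: acc |= 72<<14 -> acc=1195371 shift=21
  byte[7]=0x12 cont=0 payload=0x12=18: acc |= 18<<21 -> acc=38944107 shift=28 [end]
Varint 2: bytes[4:8] = EB FA C8 12 -> value 38944107 (4 byte(s))
  byte[8]=0xEE cont=1 payload=0x6E=110: acc |= 110<<0 -> acc=110 shift=7
  byte[9]=0xE8 cont=1 payload=0x68=104: acc |= 104<<7 -> acc=13422 shift=14
  byte[10]=0xE2 cont=1 payload=0x62=98: acc |= 98<<14 -> acc=1619054 shift=21
  byte[11]=0x7D cont=0 payload=0x7D=125: acc |= 125<<21 -> acc=263763054 shift=28 [end]
Varint 3: bytes[8:12] = EE E8 E2 7D -> value 263763054 (4 byte(s))
  byte[12]=0xAB cont=1 payload=0x2B=43: acc |= 43<<0 -> acc=43 shift=7
  byte[13]=0xC9 cont=1 payload=0x49=73: acc |= 73<<7 -> acc=9387 shift=14
  byte[14]=0xC9 cont=1 payload=0x49=73: acc |= 73<<14 -> acc=1205419 shift=21
  byte[15]=0x74 cont=0 payload=0x74=116: acc |= 116<<21 -> acc=244475051 shift=28 [end]
Varint 4: bytes[12:16] = AB C9 C9 74 -> value 244475051 (4 byte(s))
  byte[16]=0xFB cont=1 payload=0x7B=123: acc |= 123<<0 -> acc=123 shift=7
  byte[17]=0x93 cont=1 payload=0x13=19: acc |= 19<<7 -> acc=2555 shift=14
  byte[18]=0x1E cont=0 payload=0x1E=30: acc |= 30<<14 -> acc=494075 shift=21 [end]
Varint 5: bytes[16:19] = FB 93 1E -> value 494075 (3 byte(s))
  byte[19]=0x8B cont=1 payload=0x0B=11: acc |= 11<<0 -> acc=11 shift=7
  byte[20]=0x9C cont=1 payload=0x1C=28: acc |= 28<<7 -> acc=3595 shift=14
  byte[21]=0x7E cont=0 payload=0x7E=126: acc |= 126<<14 -> acc=2067979 shift=21 [end]
Varint 6: bytes[19:22] = 8B 9C 7E -> value 2067979 (3 byte(s))
  byte[22]=0xE2 cont=1 payload=0x62=98: acc |= 98<<0 -> acc=98 shift=7
  byte[23]=0xF2 cont=1 payload=0x72=114: acc |= 114<<7 -> acc=14690 shift=14
  byte[24]=0x86 cont=1 payload=0x06=6: acc |= 6<<14 -> acc=112994 shift=21
  byte[25]=0x59 cont=0 payload=0x59=89: acc |= 89<<21 -> acc=186759522 shift=28 [end]
Varint 7: bytes[22:26] = E2 F2 86 59 -> value 186759522 (4 byte(s))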